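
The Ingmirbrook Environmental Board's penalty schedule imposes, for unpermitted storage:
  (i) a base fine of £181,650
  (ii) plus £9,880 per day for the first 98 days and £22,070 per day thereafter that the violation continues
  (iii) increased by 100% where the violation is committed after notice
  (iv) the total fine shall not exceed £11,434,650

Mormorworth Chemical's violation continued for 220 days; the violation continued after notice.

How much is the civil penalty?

First 98 days: 98 × £9,880 = £968,240
Remaining days: (220 − 98) × £22,070 = £2,692,540
Per-day component: £968,240 + £2,692,540 = £3,660,780
Base plus per-day: £181,650 + £3,660,780 = £3,842,430
Enhancement: 100% of £3,842,430 = £3,842,430
Enhanced fine: £3,842,430 + £3,842,430 = £7,684,860
Cap at £11,434,650: £7,684,860 is within the cap, no reduction.

Civil penalty: £7,684,860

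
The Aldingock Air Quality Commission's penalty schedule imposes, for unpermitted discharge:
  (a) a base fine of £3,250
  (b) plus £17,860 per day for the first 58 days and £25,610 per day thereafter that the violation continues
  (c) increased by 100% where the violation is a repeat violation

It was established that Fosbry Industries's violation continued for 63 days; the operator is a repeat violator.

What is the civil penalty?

£2,334,360

First 58 days: 58 × £17,860 = £1,035,880
Remaining days: (63 − 58) × £25,610 = £128,050
Per-day component: £1,035,880 + £128,050 = £1,163,930
Base plus per-day: £3,250 + £1,163,930 = £1,167,180
Enhancement: 100% of £1,167,180 = £1,167,180
Enhanced fine: £1,167,180 + £1,167,180 = £2,334,360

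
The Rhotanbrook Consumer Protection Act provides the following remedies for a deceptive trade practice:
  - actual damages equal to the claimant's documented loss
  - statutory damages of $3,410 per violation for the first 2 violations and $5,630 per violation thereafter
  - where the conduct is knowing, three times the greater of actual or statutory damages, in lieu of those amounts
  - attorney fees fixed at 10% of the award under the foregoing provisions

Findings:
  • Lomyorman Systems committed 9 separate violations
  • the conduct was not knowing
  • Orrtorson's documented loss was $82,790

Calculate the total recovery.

First 2 violations: 2 × $3,410 = $6,820
Remaining violations: (9 − 2) × $5,630 = $39,410
Statutory damages: $6,820 + $39,410 = $46,230
Conduct not knowing: the in-lieu enhancement does not apply.
Actual plus statutory damages: $82,790 + $46,230 = $129,020
Attorney fees: 10% of $129,020 = $12,902
Total recovery: $129,020 + $12,902 = $141,922

$141,922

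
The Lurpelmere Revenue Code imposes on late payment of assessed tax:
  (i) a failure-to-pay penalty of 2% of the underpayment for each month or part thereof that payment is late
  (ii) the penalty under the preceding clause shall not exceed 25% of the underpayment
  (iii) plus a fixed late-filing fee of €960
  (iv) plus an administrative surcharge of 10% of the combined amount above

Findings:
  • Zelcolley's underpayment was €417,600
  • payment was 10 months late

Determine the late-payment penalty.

€92,928

Accrued rate: 2% × 10 = 20%, capped at 25% → 20%
Failure-to-pay penalty: 20% of €417,600 = €83,520
Penalty before surcharge: €83,520 + €960 = €84,480
Administrative surcharge: 10% of €84,480 = €8,448
Total penalty: €84,480 + €8,448 = €92,928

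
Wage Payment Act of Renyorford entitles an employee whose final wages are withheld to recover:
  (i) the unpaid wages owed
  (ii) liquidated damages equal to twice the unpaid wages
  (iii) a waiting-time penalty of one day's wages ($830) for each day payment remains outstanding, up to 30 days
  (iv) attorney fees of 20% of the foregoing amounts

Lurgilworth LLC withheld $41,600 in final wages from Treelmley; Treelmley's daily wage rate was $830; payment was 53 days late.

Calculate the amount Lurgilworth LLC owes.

Doubled: 2 × $41,600 = $83,200
Penalty days: min(53, 30) = 30
Waiting-time penalty: 30 × $830 = $24,900
Subtotal: $41,600 + $83,200 + $24,900 = $149,700
Attorney fees: 20% of $149,700 = $29,940
Total award: $149,700 + $29,940 = $179,640

Total award: $179,640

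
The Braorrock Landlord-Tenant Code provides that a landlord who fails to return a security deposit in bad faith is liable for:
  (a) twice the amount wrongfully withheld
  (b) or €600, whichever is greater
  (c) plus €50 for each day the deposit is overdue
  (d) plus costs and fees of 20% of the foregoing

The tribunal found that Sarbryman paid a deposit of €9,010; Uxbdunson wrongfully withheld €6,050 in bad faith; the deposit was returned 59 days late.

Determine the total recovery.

€18,060

Doubled: 2 × €6,050 = €12,100
Minimum €600: €12,100 meets the minimum, no increase.
Late-return penalty: 59 × €50 = €2,950
Damages plus late penalty: €12,100 + €2,950 = €15,050
Costs and fees: 20% of €15,050 = €3,010
Total recovery: €15,050 + €3,010 = €18,060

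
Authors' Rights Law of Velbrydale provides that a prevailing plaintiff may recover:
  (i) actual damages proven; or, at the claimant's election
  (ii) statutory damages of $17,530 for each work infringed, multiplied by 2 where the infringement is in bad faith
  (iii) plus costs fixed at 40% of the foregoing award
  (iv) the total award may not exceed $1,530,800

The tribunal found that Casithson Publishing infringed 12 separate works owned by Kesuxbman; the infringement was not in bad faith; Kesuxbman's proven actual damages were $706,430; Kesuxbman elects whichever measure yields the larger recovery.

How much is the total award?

Statutory damages: 12 × $17,530 = $210,360
Infringement not in bad faith: no ×2 enhancement.
Greater of actual damages ($706,430) or statutory damages ($210,360): $706,430
Costs: 40% of $706,430 = $282,572
Award plus costs: $706,430 + $282,572 = $989,002
Cap at $1,530,800: $989,002 is within the cap, no reduction.

$989,002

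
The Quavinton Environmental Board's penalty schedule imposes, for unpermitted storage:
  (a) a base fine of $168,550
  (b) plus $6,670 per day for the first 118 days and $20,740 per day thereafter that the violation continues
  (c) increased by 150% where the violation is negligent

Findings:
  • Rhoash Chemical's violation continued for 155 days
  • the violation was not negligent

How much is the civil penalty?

$1,722,990

First 118 days: 118 × $6,670 = $787,060
Remaining days: (155 − 118) × $20,740 = $767,380
Per-day component: $787,060 + $767,380 = $1,554,440
Base plus per-day: $168,550 + $1,554,440 = $1,722,990
The violation was not negligent: no 150% increase.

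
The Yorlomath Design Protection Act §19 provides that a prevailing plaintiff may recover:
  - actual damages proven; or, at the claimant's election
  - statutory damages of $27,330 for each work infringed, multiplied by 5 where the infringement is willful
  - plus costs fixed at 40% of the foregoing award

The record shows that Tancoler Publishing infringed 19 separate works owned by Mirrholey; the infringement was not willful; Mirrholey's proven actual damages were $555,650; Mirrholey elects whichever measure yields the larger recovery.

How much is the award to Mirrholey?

$777,910

Statutory damages: 19 × $27,330 = $519,270
Infringement not willful: no ×5 enhancement.
Greater of actual damages ($555,650) or statutory damages ($519,270): $555,650
Costs: 40% of $555,650 = $222,260
Award plus costs: $555,650 + $222,260 = $777,910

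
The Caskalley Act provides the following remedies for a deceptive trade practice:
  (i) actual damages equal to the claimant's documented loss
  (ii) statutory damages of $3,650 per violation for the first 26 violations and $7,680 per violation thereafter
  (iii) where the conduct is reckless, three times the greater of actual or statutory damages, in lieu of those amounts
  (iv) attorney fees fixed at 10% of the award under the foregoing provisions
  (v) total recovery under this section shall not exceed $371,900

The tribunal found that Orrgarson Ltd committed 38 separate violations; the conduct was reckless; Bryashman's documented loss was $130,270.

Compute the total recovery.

$371,900

First 26 violations: 26 × $3,650 = $94,900
Remaining violations: (38 − 26) × $7,680 = $92,160
Statutory damages: $94,900 + $92,160 = $187,060
Greater of actual damages ($130,270) or statutory damages ($187,060): $187,060
Trebled: 3 × $187,060 = $561,180
Attorney fees: 10% of $561,180 = $56,118
Total before cap: $561,180 + $56,118 = $617,298
Cap at $371,900: $617,298 exceeds the cap → $371,900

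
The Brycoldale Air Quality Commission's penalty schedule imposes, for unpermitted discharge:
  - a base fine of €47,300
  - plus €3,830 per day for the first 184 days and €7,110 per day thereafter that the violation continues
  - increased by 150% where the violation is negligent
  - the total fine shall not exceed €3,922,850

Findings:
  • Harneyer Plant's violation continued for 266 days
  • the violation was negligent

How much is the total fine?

First 184 days: 184 × €3,830 = €704,720
Remaining days: (266 − 184) × €7,110 = €583,020
Per-day component: €704,720 + €583,020 = €1,287,740
Base plus per-day: €47,300 + €1,287,740 = €1,335,040
Enhancement: 150% of €1,335,040 = €2,002,560
Enhanced fine: €1,335,040 + €2,002,560 = €3,337,600
Cap at €3,922,850: €3,337,600 is within the cap, no reduction.

€3,337,600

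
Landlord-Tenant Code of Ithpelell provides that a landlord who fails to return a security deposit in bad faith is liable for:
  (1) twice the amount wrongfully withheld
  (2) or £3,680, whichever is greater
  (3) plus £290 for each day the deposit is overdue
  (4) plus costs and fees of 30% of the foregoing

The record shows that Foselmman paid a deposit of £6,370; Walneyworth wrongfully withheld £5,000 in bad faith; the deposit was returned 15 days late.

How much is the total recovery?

£18,655

Doubled: 2 × £5,000 = £10,000
Minimum £3,680: £10,000 meets the minimum, no increase.
Late-return penalty: 15 × £290 = £4,350
Damages plus late penalty: £10,000 + £4,350 = £14,350
Costs and fees: 30% of £14,350 = £4,305
Total recovery: £14,350 + £4,305 = £18,655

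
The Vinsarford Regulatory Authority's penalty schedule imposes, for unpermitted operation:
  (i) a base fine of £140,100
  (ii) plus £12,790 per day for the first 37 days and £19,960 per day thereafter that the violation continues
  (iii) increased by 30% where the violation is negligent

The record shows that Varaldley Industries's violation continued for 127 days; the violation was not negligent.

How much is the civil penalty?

First 37 days: 37 × £12,790 = £473,230
Remaining days: (127 − 37) × £19,960 = £1,796,400
Per-day component: £473,230 + £1,796,400 = £2,269,630
Base plus per-day: £140,100 + £2,269,630 = £2,409,730
The violation was not negligent: no 30% increase.

Civil penalty: £2,409,730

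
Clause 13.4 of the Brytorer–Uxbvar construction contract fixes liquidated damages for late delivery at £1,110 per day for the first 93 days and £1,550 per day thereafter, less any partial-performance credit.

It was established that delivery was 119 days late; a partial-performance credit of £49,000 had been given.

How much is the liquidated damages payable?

First 93 days: 93 × £1,110 = £103,230
Remaining days: (119 − 93) × £1,550 = £40,300
Accrued per-day damages: £103,230 + £40,300 = £143,530
Less partial-performance credit: £143,530 − £49,000 = £94,530

£94,530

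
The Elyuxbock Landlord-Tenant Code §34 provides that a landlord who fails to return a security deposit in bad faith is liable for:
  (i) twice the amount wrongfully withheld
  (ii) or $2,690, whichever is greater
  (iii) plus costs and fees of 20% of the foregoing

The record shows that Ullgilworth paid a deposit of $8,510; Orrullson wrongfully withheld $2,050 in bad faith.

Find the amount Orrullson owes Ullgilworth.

Doubled: 2 × $2,050 = $4,100
Minimum $2,690: $4,100 meets the minimum, no increase.
Costs and fees: 20% of $4,100 = $820
Total recovery: $4,100 + $820 = $4,920

$4,920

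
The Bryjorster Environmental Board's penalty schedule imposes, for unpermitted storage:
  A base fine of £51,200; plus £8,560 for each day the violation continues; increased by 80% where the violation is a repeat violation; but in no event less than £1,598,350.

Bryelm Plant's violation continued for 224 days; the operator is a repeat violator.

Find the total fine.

Per-day component: 224 × £8,560 = £1,917,440
Base plus per-day: £51,200 + £1,917,440 = £1,968,640
Enhancement: 80% of £1,968,640 = £1,574,912
Enhanced fine: £1,968,640 + £1,574,912 = £3,543,552
Minimum £1,598,350: £3,543,552 meets the minimum, no increase.

£3,543,552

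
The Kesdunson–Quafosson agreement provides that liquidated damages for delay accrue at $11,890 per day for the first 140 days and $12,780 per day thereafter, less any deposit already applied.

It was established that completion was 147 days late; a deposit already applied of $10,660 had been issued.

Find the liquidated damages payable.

$1,743,400

First 140 days: 140 × $11,890 = $1,664,600
Remaining days: (147 − 140) × $12,780 = $89,460
Accrued per-day damages: $1,664,600 + $89,460 = $1,754,060
Less deposit already applied: $1,754,060 − $10,660 = $1,743,400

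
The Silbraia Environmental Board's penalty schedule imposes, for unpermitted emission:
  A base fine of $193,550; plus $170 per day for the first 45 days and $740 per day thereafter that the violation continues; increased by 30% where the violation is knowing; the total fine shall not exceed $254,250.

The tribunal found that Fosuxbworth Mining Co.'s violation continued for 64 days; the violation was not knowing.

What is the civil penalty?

First 45 days: 45 × $170 = $7,650
Remaining days: (64 − 45) × $740 = $14,060
Per-day component: $7,650 + $14,060 = $21,710
Base plus per-day: $193,550 + $21,710 = $215,260
The violation was not knowing: no 30% increase.
Cap at $254,250: $215,260 is within the cap, no reduction.

$215,260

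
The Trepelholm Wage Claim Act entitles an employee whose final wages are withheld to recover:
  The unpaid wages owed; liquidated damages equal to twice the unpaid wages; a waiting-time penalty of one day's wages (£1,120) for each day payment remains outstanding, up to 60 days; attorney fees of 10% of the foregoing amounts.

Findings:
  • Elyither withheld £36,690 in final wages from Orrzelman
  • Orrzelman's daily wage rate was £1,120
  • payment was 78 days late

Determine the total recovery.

Total award: £194,997

Doubled: 2 × £36,690 = £73,380
Penalty days: min(78, 60) = 60
Waiting-time penalty: 60 × £1,120 = £67,200
Subtotal: £36,690 + £73,380 + £67,200 = £177,270
Attorney fees: 10% of £177,270 = £17,727
Total award: £177,270 + £17,727 = £194,997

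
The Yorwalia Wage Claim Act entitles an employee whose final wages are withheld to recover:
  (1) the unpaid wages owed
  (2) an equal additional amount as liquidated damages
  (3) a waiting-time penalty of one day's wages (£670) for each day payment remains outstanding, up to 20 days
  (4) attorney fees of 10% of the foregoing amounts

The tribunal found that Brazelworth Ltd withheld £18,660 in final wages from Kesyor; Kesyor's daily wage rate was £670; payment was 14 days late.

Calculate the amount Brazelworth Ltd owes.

Liquidated damages (equal amount): £18,660
Penalty days: min(14, 20) = 14
Waiting-time penalty: 14 × £670 = £9,380
Subtotal: £18,660 + £18,660 + £9,380 = £46,700
Attorney fees: 10% of £46,700 = £4,670
Total award: £46,700 + £4,670 = £51,370

£51,370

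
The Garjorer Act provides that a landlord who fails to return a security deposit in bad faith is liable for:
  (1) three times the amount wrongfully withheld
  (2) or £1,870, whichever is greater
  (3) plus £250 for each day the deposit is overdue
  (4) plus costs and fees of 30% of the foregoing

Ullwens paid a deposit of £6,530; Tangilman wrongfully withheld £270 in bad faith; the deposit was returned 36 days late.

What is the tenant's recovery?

£14,131

Trebled: 3 × £270 = £810
Minimum £1,870: £810 is below the minimum → £1,870
Late-return penalty: 36 × £250 = £9,000
Damages plus late penalty: £1,870 + £9,000 = £10,870
Costs and fees: 30% of £10,870 = £3,261
Total recovery: £10,870 + £3,261 = £14,131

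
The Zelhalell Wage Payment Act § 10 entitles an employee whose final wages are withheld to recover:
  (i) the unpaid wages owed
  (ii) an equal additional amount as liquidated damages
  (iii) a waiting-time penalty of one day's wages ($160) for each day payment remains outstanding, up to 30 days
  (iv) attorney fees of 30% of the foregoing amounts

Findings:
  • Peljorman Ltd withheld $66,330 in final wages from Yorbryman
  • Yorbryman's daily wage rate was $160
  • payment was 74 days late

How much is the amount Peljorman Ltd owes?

Liquidated damages (equal amount): $66,330
Penalty days: min(74, 30) = 30
Waiting-time penalty: 30 × $160 = $4,800
Subtotal: $66,330 + $66,330 + $4,800 = $137,460
Attorney fees: 30% of $137,460 = $41,238
Total award: $137,460 + $41,238 = $178,698

Total award: $178,698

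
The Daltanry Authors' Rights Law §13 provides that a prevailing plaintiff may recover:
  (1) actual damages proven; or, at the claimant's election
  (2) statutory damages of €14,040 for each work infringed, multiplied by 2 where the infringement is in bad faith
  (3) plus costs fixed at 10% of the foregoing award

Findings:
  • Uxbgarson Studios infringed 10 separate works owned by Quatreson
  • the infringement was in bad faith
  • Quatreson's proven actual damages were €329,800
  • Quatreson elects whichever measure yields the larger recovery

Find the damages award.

Statutory damages: 10 × €14,040 = €140,400
Doubled: 2 × €140,400 = €280,800
Greater of actual damages (€329,800) or enhanced statutory damages (€280,800): €329,800
Costs: 10% of €329,800 = €32,980
Award plus costs: €329,800 + €32,980 = €362,780

Award: €362,780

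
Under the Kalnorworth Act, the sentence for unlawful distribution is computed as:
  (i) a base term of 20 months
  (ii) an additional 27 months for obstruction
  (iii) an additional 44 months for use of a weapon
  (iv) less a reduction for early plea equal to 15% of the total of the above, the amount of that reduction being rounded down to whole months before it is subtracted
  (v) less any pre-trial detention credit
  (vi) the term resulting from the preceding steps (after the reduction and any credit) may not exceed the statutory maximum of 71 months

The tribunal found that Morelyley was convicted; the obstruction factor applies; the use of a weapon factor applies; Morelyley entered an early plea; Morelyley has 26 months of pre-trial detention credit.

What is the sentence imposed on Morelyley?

Obstruction enhancement: +27 months
Use of a weapon enhancement: +44 months
Adjusted term: 20 months + 27 months + 44 months = 91 months
Early plea reduction: 15% of 91 months = 13 months (rounded down)
After reduction: 91 − 13 = 78 months
Less pre-trial detention credit: 78 months − 26 months = 52 months
Cap at 71 months: 52 months is within the cap, no reduction.

52 months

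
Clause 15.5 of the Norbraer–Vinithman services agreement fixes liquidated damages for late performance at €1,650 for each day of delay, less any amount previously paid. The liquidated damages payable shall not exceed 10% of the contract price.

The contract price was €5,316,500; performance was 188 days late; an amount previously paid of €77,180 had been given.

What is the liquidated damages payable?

Liquidated damages: €233,020

Per-day damages: 188 × €1,650 = €310,200
Less amount previously paid: €310,200 − €77,180 = €233,020
Cap: 10% of €5,316,500 = €531,650
Cap at €531,650: €233,020 is within the cap, no reduction.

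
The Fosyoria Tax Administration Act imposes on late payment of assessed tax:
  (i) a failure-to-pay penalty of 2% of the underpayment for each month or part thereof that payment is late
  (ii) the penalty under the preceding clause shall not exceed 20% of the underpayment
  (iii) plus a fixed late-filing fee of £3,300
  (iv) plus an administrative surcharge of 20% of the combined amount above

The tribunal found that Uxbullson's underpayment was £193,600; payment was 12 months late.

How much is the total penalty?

£50,424

Accrued rate: 2% × 12 = 24%, capped at 20% → 20%
Failure-to-pay penalty: 20% of £193,600 = £38,720
Penalty before surcharge: £38,720 + £3,300 = £42,020
Administrative surcharge: 20% of £42,020 = £8,404
Total penalty: £42,020 + £8,404 = £50,424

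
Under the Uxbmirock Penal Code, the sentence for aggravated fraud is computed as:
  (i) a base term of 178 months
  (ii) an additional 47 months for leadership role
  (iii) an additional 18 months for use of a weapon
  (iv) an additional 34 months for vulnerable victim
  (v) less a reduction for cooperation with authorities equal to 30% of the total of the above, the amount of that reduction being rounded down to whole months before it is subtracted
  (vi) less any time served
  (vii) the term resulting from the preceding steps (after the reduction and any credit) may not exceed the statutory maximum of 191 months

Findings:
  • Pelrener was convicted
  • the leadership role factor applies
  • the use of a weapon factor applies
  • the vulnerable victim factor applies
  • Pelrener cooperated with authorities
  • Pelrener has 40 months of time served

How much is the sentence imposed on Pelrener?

Leadership role enhancement: +47 months
Use of a weapon enhancement: +18 months
Vulnerable victim enhancement: +34 months
Adjusted term: 178 months + 47 months + 18 months + 34 months = 277 months
Cooperation with authorities reduction: 30% of 277 months = 83 months (rounded down)
After reduction: 277 − 83 = 194 months
Less time served: 194 months − 40 months = 154 months
Cap at 191 months: 154 months is within the cap, no reduction.

154 months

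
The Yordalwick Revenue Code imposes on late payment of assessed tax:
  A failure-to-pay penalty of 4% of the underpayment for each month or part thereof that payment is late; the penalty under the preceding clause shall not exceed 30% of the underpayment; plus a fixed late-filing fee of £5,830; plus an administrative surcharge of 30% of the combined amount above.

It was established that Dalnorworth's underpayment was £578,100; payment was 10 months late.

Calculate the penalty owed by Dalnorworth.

Accrued rate: 4% × 10 = 40%, capped at 30% → 30%
Failure-to-pay penalty: 30% of £578,100 = £173,430
Penalty before surcharge: £173,430 + £5,830 = £179,260
Administrative surcharge: 30% of £179,260 = £53,778
Total penalty: £179,260 + £53,778 = £233,038

£233,038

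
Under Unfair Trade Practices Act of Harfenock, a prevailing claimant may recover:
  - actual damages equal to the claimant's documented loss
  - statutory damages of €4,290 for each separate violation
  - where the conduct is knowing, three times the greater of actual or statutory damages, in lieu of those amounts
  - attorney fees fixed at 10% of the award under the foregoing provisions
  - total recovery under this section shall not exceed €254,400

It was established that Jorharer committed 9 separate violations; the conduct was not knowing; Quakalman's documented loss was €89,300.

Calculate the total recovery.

Statutory damages: 9 × €4,290 = €38,610
Conduct not knowing: the in-lieu enhancement does not apply.
Actual plus statutory damages: €89,300 + €38,610 = €127,910
Attorney fees: 10% of €127,910 = €12,791
Total before cap: €127,910 + €12,791 = €140,701
Cap at €254,400: €140,701 is within the cap, no reduction.

€140,701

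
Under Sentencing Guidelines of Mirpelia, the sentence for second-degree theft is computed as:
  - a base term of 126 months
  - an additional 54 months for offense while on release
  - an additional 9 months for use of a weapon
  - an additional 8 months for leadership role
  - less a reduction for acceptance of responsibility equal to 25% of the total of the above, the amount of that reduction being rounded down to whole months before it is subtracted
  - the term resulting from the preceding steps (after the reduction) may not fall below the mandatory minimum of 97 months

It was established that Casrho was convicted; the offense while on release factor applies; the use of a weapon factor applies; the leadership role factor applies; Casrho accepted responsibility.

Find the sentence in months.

Offense while on release enhancement: +54 months
Use of a weapon enhancement: +9 months
Leadership role enhancement: +8 months
Adjusted term: 126 months + 54 months + 9 months + 8 months = 197 months
Acceptance of responsibility reduction: 25% of 197 months = 49 months (rounded down)
After reduction: 197 − 49 = 148 months
Minimum 97 months: 148 months meets the minimum, no increase.

Sentence: 148 months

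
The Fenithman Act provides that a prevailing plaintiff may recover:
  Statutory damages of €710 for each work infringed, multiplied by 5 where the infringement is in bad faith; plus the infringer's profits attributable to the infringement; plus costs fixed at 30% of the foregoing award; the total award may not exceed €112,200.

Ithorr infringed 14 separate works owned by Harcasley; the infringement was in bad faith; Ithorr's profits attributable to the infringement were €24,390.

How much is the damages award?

€96,317

Statutory damages: 14 × €710 = €9,940
Multiplied by 5: 5 × €9,940 = €49,700
Combined award: €49,700 + €24,390 = €74,090
Costs: 30% of €74,090 = €22,227
Award plus costs: €74,090 + €22,227 = €96,317
Cap at €112,200: €96,317 is within the cap, no reduction.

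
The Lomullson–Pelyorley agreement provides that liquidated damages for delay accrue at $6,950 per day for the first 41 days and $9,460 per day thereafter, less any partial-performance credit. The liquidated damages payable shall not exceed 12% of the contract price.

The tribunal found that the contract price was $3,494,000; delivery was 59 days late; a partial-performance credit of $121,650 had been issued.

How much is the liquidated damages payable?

$333,580

First 41 days: 41 × $6,950 = $284,950
Remaining days: (59 − 41) × $9,460 = $170,280
Accrued per-day damages: $284,950 + $170,280 = $455,230
Less partial-performance credit: $455,230 − $121,650 = $333,580
Cap: 12% of $3,494,000 = $419,280
Cap at $419,280: $333,580 is within the cap, no reduction.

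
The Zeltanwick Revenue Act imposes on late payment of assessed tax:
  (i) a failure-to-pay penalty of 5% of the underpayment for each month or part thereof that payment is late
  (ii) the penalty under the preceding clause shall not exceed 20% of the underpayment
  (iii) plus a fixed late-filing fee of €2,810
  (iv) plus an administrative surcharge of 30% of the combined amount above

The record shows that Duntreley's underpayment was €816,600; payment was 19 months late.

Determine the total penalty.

€215,969

Accrued rate: 5% × 19 = 95%, capped at 20% → 20%
Failure-to-pay penalty: 20% of €816,600 = €163,320
Penalty before surcharge: €163,320 + €2,810 = €166,130
Administrative surcharge: 30% of €166,130 = €49,839
Total penalty: €166,130 + €49,839 = €215,969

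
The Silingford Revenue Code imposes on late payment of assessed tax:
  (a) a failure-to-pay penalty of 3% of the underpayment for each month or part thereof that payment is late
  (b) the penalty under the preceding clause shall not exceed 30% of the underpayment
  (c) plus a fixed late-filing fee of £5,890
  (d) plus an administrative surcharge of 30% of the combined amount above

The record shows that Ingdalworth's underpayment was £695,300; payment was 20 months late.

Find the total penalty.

Accrued rate: 3% × 20 = 60%, capped at 30% → 30%
Failure-to-pay penalty: 30% of £695,300 = £208,590
Penalty before surcharge: £208,590 + £5,890 = £214,480
Administrative surcharge: 30% of £214,480 = £64,344
Total penalty: £214,480 + £64,344 = £278,824

£278,824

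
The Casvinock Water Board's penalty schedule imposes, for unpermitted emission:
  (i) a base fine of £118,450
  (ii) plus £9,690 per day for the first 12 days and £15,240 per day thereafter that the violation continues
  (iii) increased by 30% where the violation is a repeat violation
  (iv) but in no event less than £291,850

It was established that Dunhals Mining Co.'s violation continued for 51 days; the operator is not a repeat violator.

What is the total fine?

£829,090

First 12 days: 12 × £9,690 = £116,280
Remaining days: (51 − 12) × £15,240 = £594,360
Per-day component: £116,280 + £594,360 = £710,640
Base plus per-day: £118,450 + £710,640 = £829,090
The operator is not a repeat violator: no 30% increase.
Minimum £291,850: £829,090 meets the minimum, no increase.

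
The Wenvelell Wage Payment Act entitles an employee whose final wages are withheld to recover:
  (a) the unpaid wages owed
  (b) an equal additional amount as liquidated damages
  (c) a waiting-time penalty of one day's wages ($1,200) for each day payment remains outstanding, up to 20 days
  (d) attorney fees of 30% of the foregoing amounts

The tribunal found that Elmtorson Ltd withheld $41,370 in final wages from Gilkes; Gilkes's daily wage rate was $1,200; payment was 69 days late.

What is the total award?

Total award: $138,762

Liquidated damages (equal amount): $41,370
Penalty days: min(69, 20) = 20
Waiting-time penalty: 20 × $1,200 = $24,000
Subtotal: $41,370 + $41,370 + $24,000 = $106,740
Attorney fees: 30% of $106,740 = $32,022
Total award: $106,740 + $32,022 = $138,762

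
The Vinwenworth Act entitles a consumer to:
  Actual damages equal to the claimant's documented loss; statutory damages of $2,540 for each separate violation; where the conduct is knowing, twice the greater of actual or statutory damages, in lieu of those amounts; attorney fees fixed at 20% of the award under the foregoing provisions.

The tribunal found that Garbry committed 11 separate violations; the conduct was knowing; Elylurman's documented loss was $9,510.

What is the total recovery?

Statutory damages: 11 × $2,540 = $27,940
Greater of actual damages ($9,510) or statutory damages ($27,940): $27,940
Doubled: 2 × $27,940 = $55,880
Attorney fees: 20% of $55,880 = $11,176
Total recovery: $55,880 + $11,176 = $67,056

Total recovery: $67,056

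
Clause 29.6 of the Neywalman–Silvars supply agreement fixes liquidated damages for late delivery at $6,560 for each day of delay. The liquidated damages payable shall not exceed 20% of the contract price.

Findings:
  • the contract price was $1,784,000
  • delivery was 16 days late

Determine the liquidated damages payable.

Per-day damages: 16 × $6,560 = $104,960
Cap: 20% of $1,784,000 = $356,800
Cap at $356,800: $104,960 is within the cap, no reduction.

$104,960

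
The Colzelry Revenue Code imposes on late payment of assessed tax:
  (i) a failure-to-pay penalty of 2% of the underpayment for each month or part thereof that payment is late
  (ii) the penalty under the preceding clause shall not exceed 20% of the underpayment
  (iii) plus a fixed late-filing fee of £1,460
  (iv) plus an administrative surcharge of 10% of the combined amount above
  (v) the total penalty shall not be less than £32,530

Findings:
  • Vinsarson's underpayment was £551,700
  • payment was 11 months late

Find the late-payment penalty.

Accrued rate: 2% × 11 = 22%, capped at 20% → 20%
Failure-to-pay penalty: 20% of £551,700 = £110,340
Penalty before surcharge: £110,340 + £1,460 = £111,800
Administrative surcharge: 10% of £111,800 = £11,180
Total penalty: £111,800 + £11,180 = £122,980
Minimum £32,530: £122,980 meets the minimum, no increase.

£122,980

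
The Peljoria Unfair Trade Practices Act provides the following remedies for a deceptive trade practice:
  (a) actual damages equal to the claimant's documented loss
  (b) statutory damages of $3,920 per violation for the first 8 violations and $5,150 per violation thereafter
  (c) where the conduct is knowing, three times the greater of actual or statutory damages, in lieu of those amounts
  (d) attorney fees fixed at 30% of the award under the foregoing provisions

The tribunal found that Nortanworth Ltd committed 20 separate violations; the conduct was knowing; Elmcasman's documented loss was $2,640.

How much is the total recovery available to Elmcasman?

$363,324

First 8 violations: 8 × $3,920 = $31,360
Remaining violations: (20 − 8) × $5,150 = $61,800
Statutory damages: $31,360 + $61,800 = $93,160
Greater of actual damages ($2,640) or statutory damages ($93,160): $93,160
Trebled: 3 × $93,160 = $279,480
Attorney fees: 30% of $279,480 = $83,844
Total recovery: $279,480 + $83,844 = $363,324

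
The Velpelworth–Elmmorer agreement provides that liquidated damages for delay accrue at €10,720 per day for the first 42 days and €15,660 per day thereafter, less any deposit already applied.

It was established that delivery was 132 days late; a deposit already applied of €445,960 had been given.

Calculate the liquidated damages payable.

€1,413,680

First 42 days: 42 × €10,720 = €450,240
Remaining days: (132 − 42) × €15,660 = €1,409,400
Accrued per-day damages: €450,240 + €1,409,400 = €1,859,640
Less deposit already applied: €1,859,640 − €445,960 = €1,413,680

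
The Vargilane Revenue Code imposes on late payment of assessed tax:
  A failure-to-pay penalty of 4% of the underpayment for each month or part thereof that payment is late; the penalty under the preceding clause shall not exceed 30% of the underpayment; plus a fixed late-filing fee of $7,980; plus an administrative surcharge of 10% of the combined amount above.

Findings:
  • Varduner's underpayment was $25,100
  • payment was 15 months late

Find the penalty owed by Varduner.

$17,061

Accrued rate: 4% × 15 = 60%, capped at 30% → 30%
Failure-to-pay penalty: 30% of $25,100 = $7,530
Penalty before surcharge: $7,530 + $7,980 = $15,510
Administrative surcharge: 10% of $15,510 = $1,551
Total penalty: $15,510 + $1,551 = $17,061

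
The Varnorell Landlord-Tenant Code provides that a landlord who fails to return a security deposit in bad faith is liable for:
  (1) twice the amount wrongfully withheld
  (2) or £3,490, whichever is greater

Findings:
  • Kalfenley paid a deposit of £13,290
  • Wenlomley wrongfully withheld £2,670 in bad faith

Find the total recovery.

Doubled: 2 × £2,670 = £5,340
Minimum £3,490: £5,340 meets the minimum, no increase.

Recovery: £5,340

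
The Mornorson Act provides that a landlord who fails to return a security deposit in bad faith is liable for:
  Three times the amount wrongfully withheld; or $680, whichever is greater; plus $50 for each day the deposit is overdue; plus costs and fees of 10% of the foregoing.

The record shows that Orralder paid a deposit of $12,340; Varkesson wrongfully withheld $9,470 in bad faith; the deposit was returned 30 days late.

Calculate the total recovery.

Trebled: 3 × $9,470 = $28,410
Minimum $680: $28,410 meets the minimum, no increase.
Late-return penalty: 30 × $50 = $1,500
Damages plus late penalty: $28,410 + $1,500 = $29,910
Costs and fees: 10% of $29,910 = $2,991
Total recovery: $29,910 + $2,991 = $32,901

$32,901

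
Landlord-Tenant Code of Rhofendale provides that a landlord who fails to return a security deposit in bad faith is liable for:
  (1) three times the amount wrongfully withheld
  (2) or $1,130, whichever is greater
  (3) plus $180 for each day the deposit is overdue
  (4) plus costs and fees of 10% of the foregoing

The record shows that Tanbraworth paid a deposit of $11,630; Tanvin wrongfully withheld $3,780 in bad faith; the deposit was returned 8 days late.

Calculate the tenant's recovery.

Trebled: 3 × $3,780 = $11,340
Minimum $1,130: $11,340 meets the minimum, no increase.
Late-return penalty: 8 × $180 = $1,440
Damages plus late penalty: $11,340 + $1,440 = $12,780
Costs and fees: 10% of $12,780 = $1,278
Total recovery: $12,780 + $1,278 = $14,058

$14,058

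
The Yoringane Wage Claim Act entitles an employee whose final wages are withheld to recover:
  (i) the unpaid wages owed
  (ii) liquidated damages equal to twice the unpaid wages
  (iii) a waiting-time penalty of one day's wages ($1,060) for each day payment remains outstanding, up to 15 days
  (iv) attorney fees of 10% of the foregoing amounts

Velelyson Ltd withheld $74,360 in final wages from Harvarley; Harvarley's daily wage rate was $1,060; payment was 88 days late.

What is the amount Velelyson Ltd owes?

Doubled: 2 × $74,360 = $148,720
Penalty days: min(88, 15) = 15
Waiting-time penalty: 15 × $1,060 = $15,900
Subtotal: $74,360 + $148,720 + $15,900 = $238,980
Attorney fees: 10% of $238,980 = $23,898
Total award: $238,980 + $23,898 = $262,878

$262,878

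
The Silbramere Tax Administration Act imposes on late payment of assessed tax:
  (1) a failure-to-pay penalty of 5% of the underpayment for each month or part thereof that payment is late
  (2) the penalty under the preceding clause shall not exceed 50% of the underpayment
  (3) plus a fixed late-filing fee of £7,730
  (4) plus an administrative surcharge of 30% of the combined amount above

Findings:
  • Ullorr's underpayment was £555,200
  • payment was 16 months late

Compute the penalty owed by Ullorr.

£370,929

Accrued rate: 5% × 16 = 80%, capped at 50% → 50%
Failure-to-pay penalty: 50% of £555,200 = £277,600
Penalty before surcharge: £277,600 + £7,730 = £285,330
Administrative surcharge: 30% of £285,330 = £85,599
Total penalty: £285,330 + £85,599 = £370,929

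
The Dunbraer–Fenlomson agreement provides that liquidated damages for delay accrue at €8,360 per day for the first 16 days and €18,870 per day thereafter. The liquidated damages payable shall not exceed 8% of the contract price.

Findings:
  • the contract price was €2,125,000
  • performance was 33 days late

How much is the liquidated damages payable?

€170,000

First 16 days: 16 × €8,360 = €133,760
Remaining days: (33 − 16) × €18,870 = €320,790
Accrued per-day damages: €133,760 + €320,790 = €454,550
Cap: 8% of €2,125,000 = €170,000
Cap at €170,000: €454,550 exceeds the cap → €170,000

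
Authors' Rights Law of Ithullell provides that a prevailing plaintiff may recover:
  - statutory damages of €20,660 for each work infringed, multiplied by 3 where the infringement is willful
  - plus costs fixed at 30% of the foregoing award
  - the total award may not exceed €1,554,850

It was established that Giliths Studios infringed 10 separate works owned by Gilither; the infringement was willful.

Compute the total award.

Statutory damages: 10 × €20,660 = €206,600
Trebled: 3 × €206,600 = €619,800
Costs: 30% of €619,800 = €185,940
Award plus costs: €619,800 + €185,940 = €805,740
Cap at €1,554,850: €805,740 is within the cap, no reduction.

€805,740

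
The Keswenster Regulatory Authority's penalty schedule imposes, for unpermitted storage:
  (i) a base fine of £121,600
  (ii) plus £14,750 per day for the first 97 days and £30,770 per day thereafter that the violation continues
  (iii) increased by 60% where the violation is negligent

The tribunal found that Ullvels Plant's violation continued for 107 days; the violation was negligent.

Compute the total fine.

First 97 days: 97 × £14,750 = £1,430,750
Remaining days: (107 − 97) × £30,770 = £307,700
Per-day component: £1,430,750 + £307,700 = £1,738,450
Base plus per-day: £121,600 + £1,738,450 = £1,860,050
Enhancement: 60% of £1,860,050 = £1,116,030
Enhanced fine: £1,860,050 + £1,116,030 = £2,976,080

£2,976,080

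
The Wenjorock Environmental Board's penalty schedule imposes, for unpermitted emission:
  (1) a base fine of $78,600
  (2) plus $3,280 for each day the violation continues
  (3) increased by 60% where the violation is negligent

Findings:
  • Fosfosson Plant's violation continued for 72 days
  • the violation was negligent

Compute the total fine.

$503,616

Per-day component: 72 × $3,280 = $236,160
Base plus per-day: $78,600 + $236,160 = $314,760
Enhancement: 60% of $314,760 = $188,856
Enhanced fine: $314,760 + $188,856 = $503,616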